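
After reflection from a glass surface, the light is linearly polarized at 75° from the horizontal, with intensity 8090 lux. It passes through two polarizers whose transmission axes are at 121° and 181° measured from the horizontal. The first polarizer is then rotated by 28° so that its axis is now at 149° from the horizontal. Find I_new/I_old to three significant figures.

I_new/I_old ≈ 0.453

Before rotation:
I₁ = I₀ cos²(121° − 75°) = I₀ cos²(46°) = 0.4826 I₀.
I₂ = I₁ cos²(181° − 121°) = 0.4826 I₀ · cos²(60°) = 0.1206 I₀.
After rotation:
I₁ = I₀ cos²(149° − 75°) = I₀ cos²(74°) = 0.07598 I₀.
I₂ = I₁ cos²(181° − 149°) = 0.07598 I₀ · cos²(32°) = 0.05464 I₀.
Ratio = 0.05464 / 0.1206 = 0.4529.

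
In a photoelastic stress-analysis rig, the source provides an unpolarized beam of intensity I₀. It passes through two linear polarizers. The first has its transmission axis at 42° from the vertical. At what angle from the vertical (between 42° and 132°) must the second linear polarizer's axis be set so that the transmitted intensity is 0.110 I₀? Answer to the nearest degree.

θ ≈ 104°

Unpolarized light through the first polarizer → I₁ = ½ I₀, now polarized at 42°.
Need I₂/I₀ = 0.11, so cos²(θ − 42°) = 0.11 / 0.5 = 0.22.
θ − 42° = arccos(√0.22) = 62.0°, giving θ ≈ 42 + 62.0 = 104.0°.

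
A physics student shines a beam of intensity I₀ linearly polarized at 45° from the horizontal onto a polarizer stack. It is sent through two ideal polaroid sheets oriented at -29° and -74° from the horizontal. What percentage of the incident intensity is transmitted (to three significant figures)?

≈ 3.80%

I₁ = I₀ cos²(-29° − 45°) = I₀ cos²(74°) = 0.07598 I₀.
I₂ = I₁ cos²(-74° + 29°) = 0.07598 I₀ · cos²(45°) = 0.03799 I₀.
That is 3.799% of the incident intensity.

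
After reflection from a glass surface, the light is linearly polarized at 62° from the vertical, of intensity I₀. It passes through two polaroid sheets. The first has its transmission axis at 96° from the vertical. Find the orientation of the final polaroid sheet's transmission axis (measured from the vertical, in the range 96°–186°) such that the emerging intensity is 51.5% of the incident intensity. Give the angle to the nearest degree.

θ ≈ 126°

By Malus's law, I₁ = I₀ cos²(96° − 62°) = I₀ cos²(34°) = 0.6873 I₀.
Need I₂/I₀ = 0.515, so cos²(θ − 96°) = 0.515 / 0.6873 = 0.7493.
θ − 96° = arccos(√0.7493) = 30.0°, giving θ ≈ 96 + 30.0 = 126.0°.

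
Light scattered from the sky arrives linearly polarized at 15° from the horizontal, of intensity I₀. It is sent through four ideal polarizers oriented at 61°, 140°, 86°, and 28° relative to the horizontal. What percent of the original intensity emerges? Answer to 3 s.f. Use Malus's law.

≈ 0.170%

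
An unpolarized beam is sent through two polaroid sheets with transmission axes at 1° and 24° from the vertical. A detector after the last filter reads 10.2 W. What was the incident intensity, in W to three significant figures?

Unpolarized light through the first polarizer → I₁ = ½ I₀, now polarized at 1°.
I₂ = I₁ cos²(24° − 1°) = 0.5 I₀ · cos²(23°) = 0.4237 I₀.
So 10.2 W = 0.4237 I₀, giving I₀ = 10.2/0.4237 = 24.08 W.

I₀ ≈ 24.1 W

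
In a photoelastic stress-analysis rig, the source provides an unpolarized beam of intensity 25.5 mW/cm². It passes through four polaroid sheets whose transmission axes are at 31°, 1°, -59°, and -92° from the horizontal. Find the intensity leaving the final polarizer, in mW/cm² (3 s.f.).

I ≈ 1.68 mW/cm²

Unpolarized light through the first polarizer → I₁ = 25.5 mW/cm²/2 = 12.75 mW/cm², polarized at 31°.
I₂ = I₁ · cos²(30°) = 12.75 · 0.75 = 9.563 mW/cm².
I₃ = I₂ · cos²(60°) = 9.563 · 0.25 = 2.391 mW/cm².
I₄ = I₃ · cos²(33°) = 2.391 · 0.7034 = 1.681 mW/cm².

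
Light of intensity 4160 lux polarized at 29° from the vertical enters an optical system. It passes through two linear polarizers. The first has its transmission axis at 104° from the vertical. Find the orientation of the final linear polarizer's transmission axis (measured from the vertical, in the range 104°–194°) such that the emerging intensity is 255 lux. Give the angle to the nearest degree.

θ ≈ 121°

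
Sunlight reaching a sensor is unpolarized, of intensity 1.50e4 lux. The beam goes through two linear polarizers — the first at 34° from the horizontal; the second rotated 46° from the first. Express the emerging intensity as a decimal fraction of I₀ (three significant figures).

I/I₀ ≈ 0.241

Unpolarized light through the first polarizer → I₁ = 1.50e4 lux/2 = 7500 lux, polarized at 34°.
I₂ = I₁ · cos²(46°) = 7500 · 0.4826 = 3619 lux.
Transmitted fraction = 0.2413.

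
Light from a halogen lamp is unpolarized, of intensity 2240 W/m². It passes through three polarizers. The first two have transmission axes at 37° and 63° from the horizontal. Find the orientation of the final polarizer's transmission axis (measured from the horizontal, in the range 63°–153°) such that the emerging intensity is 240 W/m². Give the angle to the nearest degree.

Unpolarized light through the first polarizer → I₁ = ½ I₀, now polarized at 37°.
I₂ = I₁ cos²(63° − 37°) = 0.5 I₀ · cos²(26°) = 0.4039 I₀.
Target fraction: 240 / 2240 W/m² = 0.1071 of I₀.
Need I₃/I₀ = 0.1071, so cos²(θ − 63°) = 0.1071 / 0.4039 = 0.2653.
θ − 63° = arccos(√0.2653) = 59.0°, giving θ ≈ 63 + 59.0 = 122.0°.

θ ≈ 122°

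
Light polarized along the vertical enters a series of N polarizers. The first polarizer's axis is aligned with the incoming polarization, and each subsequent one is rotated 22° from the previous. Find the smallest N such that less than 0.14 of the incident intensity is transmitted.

First polarizer is aligned with the polarization: full transmission.
Each further stage multiplies by cos²(22°) = 0.8597.
After N polarizers: T = 0.8597^(N−1). Require T < 0.14 ⇒ N−1 > ln(0.14)/ln(0.8597) = 13.00, so N−1 ≥ 14 and N = 15.
Check: N=15 gives T = 0.1204 < 0.14; N=14 gives T = 0.1401.

N = 15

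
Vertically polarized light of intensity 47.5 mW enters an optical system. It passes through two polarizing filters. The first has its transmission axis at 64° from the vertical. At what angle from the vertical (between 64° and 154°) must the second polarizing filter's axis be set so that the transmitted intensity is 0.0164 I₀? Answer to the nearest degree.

I₁ = I₀ cos²(64° − 0°) = I₀ cos²(64°) = 0.1922 I₀.
Need I₂/I₀ = 0.0164, so cos²(θ − 64°) = 0.0164 / 0.1922 = 0.08534.
θ − 64° = arccos(√0.08534) = 73.0°, giving θ ≈ 64 + 73.0 = 137.0°.

θ ≈ 137°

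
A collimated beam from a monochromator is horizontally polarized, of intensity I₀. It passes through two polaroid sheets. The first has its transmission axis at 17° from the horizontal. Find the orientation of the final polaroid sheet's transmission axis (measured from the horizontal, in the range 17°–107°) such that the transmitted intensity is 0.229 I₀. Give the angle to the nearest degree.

I₁ = I₀ cos²(17° − 0°) = I₀ cos²(17°) = 0.9145 I₀.
Need I₂/I₀ = 0.229, so cos²(θ − 17°) = 0.229 / 0.9145 = 0.2504.
θ − 17° = arccos(√0.2504) = 60.0°, giving θ ≈ 17 + 60.0 = 77.0°.

θ ≈ 77°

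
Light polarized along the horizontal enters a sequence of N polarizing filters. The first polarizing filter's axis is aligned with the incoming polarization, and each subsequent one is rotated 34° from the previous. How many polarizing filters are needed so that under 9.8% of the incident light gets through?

N = 8

First polarizer is aligned with the polarization: full transmission.
Each further stage multiplies by cos²(34°) = 0.6873.
After N polarizers: T = 0.6873^(N−1). Require T < 0.098 ⇒ N−1 > ln(0.098)/ln(0.6873) = 6.19, so N−1 ≥ 7 and N = 8.
Check: N=8 gives T = 0.07245 < 0.098; N=7 gives T = 0.1054.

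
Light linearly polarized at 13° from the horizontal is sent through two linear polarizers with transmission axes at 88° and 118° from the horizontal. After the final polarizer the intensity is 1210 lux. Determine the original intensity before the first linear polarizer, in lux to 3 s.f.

I₁ = I₀ cos²(88° − 13°) = I₀ cos²(75°) = 0.06699 I₀.
I₂ = I₁ cos²(118° − 88°) = 0.06699 I₀ · cos²(30°) = 0.05024 I₀.
So 1210 lux = 0.05024 I₀, giving I₀ = 1210/0.05024 = 2.408e+04 lux.

I₀ ≈ 2.41e4 lux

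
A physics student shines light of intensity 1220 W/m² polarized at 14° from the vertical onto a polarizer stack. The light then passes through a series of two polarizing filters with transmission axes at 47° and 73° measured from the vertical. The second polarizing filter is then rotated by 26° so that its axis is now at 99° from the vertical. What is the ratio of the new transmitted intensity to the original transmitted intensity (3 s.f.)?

I_new/I_old ≈ 0.469

Before rotation:
By Malus's law, I₁ = I₀ cos²(47° − 14°) = I₀ cos²(33°) = 0.7034 I₀.
I₂ = I₁ cos²(73° − 47°) = 0.7034 I₀ · cos²(26°) = 0.5682 I₀.
After rotation:
I₁ = I₀ cos²(47° − 14°) = I₀ cos²(33°) = 0.7034 I₀.
I₂ = I₁ cos²(99° − 47°) = 0.7034 I₀ · cos²(52°) = 0.2666 I₀.
Ratio = 0.2666 / 0.5682 = 0.4692.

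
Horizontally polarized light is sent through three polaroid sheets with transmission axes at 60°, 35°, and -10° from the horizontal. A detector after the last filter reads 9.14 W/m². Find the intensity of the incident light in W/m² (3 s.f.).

I₁ = I₀ cos²(60° − 0°) = I₀ cos²(60°) = 0.25 I₀.
I₂ = I₁ cos²(35° − 60°) = 0.25 I₀ · cos²(25°) = 0.2053 I₀.
I₃ = I₂ cos²(-10° − 35°) = 0.2053 I₀ · cos²(45°) = 0.1027 I₀.
So 9.14 W/m² = 0.1027 I₀, giving I₀ = 9.14/0.1027 = 89.02 W/m².

I₀ ≈ 89.0 W/m²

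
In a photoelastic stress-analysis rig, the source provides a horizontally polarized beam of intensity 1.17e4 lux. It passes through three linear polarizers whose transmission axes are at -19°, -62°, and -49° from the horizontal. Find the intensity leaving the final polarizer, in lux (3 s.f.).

I ≈ 5310 lux

I₁ = 1.17e4 lux · cos²(19°) = 1.046e+04 lux.
I₂ = I₁ · cos²(43°) = 1.046e+04 · 0.5349 = 5595 lux.
I₃ = I₂ · cos²(13°) = 5595 · 0.9494 = 5312 lux.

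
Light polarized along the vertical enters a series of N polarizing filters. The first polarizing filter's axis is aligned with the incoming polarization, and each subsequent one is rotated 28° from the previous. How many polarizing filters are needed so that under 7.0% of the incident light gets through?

First polarizer is aligned with the polarization: full transmission.
Each further stage multiplies by cos²(28°) = 0.7796.
After N polarizers: T = 0.7796^(N−1). Require T < 0.070 ⇒ N−1 > ln(0.070)/ln(0.7796) = 10.68, so N−1 ≥ 11 and N = 12.
Check: N=12 gives T = 0.06465 < 0.070; N=11 gives T = 0.08293.

N = 12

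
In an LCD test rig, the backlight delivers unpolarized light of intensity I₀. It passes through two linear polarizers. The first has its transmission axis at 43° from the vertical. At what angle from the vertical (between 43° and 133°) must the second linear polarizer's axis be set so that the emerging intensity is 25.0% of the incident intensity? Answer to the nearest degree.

θ ≈ 88°

Unpolarized light through the first polarizer → I₁ = ½ I₀, now polarized at 43°.
Need I₂/I₀ = 0.25, so cos²(θ − 43°) = 0.25 / 0.5 = 0.5.
θ − 43° = arccos(√0.5) = 45.0°, giving θ ≈ 43 + 45.0 = 88.0°.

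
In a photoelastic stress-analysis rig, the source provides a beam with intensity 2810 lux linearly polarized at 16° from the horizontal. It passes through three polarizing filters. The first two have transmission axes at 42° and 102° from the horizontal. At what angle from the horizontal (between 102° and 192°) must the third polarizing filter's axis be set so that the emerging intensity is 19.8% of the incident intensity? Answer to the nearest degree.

θ ≈ 110°

I₁ = I₀ cos²(42° − 16°) = I₀ cos²(26°) = 0.8078 I₀.
I₂ = I₁ cos²(102° − 42°) = 0.8078 I₀ · cos²(60°) = 0.202 I₀.
Need I₃/I₀ = 0.198, so cos²(θ − 102°) = 0.198 / 0.202 = 0.9804.
θ − 102° = arccos(√0.9804) = 8.0°, giving θ ≈ 102 + 8.0 = 110.0°.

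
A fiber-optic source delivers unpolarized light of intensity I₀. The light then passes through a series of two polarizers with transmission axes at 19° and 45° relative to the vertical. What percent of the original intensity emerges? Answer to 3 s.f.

Unpolarized light through the first polarizer → I₁ = ½ I₀, now polarized at 19°.
I₂ = I₁ cos²(45° − 19°) = 0.5 I₀ · cos²(26°) = 0.4039 I₀.
That is 40.39% of the incident intensity.

≈ 40.4%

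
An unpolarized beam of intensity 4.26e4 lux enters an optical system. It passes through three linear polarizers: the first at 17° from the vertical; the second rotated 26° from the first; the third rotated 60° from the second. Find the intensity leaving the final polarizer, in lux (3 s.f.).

I ≈ 4300 lux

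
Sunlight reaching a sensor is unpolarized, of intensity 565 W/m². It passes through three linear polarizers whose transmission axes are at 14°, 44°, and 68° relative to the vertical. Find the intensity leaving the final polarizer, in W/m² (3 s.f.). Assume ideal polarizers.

I ≈ 177 W/m²

Unpolarized light through the first polarizer → I₁ = 565 W/m²/2 = 282.5 W/m², polarized at 14°.
I₂ = I₁ · cos²(30°) = 282.5 · 0.75 = 211.9 W/m².
I₃ = I₂ · cos²(24°) = 211.9 · 0.8346 = 176.8 W/m².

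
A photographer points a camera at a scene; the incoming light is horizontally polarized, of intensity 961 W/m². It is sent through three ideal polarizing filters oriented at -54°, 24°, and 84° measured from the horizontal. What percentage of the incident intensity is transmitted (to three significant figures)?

I₁ = 961 W/m² · cos²(54°) = 332 W/m².
I₂ = I₁ · cos²(78°) = 332 · 0.04323 = 14.35 W/m².
I₃ = I₂ · cos²(60°) = 14.35 · 0.25 = 3.588 W/m².
That is 0.3734% of the incident intensity.

≈ 0.373%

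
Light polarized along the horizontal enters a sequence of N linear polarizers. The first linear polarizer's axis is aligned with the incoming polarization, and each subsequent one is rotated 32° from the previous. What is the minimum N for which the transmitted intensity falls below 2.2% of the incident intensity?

First polarizer is aligned with the polarization: full transmission.
Each further stage multiplies by cos²(32°) = 0.7192.
After N polarizers: T = 0.7192^(N−1). Require T < 0.022 ⇒ N−1 > ln(0.022)/ln(0.7192) = 11.58, so N−1 ≥ 12 and N = 13.
Check: N=13 gives T = 0.01915 < 0.022; N=12 gives T = 0.02662.

N = 13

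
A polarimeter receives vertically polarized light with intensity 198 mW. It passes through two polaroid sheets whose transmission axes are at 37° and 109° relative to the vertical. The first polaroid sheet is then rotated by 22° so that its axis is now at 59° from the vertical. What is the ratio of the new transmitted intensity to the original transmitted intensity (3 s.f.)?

I_new/I_old ≈ 1.80

Before rotation:
I₁ = I₀ cos²(37° − 0°) = I₀ cos²(37°) = 0.6378 I₀.
I₂ = I₁ cos²(109° − 37°) = 0.6378 I₀ · cos²(72°) = 0.06091 I₀.
After rotation:
I₁ = I₀ cos²(59° − 0°) = I₀ cos²(59°) = 0.2653 I₀.
I₂ = I₁ cos²(109° − 59°) = 0.2653 I₀ · cos²(50°) = 0.1096 I₀.
Ratio = 0.1096 / 0.06091 = 1.799.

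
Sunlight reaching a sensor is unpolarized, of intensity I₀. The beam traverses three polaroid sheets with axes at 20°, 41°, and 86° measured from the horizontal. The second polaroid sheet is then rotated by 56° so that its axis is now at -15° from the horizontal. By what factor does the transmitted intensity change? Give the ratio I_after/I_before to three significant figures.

I_new/I_old ≈ 0.0561

Before rotation:
Unpolarized light through the first polarizer → I₁ = ½ I₀, now polarized at 20°.
I₂ = I₁ cos²(41° − 20°) = 0.5 I₀ · cos²(21°) = 0.4358 I₀.
I₃ = I₂ cos²(86° − 41°) = 0.4358 I₀ · cos²(45°) = 0.2179 I₀.
After rotation:
Unpolarized light through the first polarizer → I₁ = ½ I₀, now polarized at 20°.
I₂ = I₁ cos²(-15° − 20°) = 0.5 I₀ · cos²(35°) = 0.3355 I₀.
Angle between axes 2 and 3: 79°. I₃ = 0.3355 I₀ · cos²(79°) = 0.01222 I₀.
Ratio = 0.01222 / 0.2179 = 0.05606.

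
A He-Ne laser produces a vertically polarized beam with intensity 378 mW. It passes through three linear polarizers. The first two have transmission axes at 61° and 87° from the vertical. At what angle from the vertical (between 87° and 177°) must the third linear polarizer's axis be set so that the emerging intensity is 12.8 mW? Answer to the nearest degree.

By Malus's law, I₁ = I₀ cos²(61° − 0°) = I₀ cos²(61°) = 0.235 I₀.
I₂ = I₁ cos²(87° − 61°) = 0.235 I₀ · cos²(26°) = 0.1899 I₀.
Target fraction: 12.8 / 378 mW = 0.03386 of I₀.
Need I₃/I₀ = 0.03386, so cos²(θ − 87°) = 0.03386 / 0.1899 = 0.1783.
θ − 87° = arccos(√0.1783) = 65.0°, giving θ ≈ 87 + 65.0 = 152.0°.

θ ≈ 152°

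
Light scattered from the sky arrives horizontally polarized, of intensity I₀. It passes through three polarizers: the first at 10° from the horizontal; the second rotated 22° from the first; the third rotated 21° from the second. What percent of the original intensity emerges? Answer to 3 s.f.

≈ 72.7%

I₁ = I₀ cos²(10° − 0°) = I₀ cos²(10°) = 0.9698 I₀.
I₂ = I₁ cos²(22°) = 0.9698 · 0.8597 I₀ = 0.8337 I₀.
I₃ = I₂ cos²(21°) = 0.8337 · 0.8716 I₀ = 0.7267 I₀.
That is 72.67% of the incident intensity.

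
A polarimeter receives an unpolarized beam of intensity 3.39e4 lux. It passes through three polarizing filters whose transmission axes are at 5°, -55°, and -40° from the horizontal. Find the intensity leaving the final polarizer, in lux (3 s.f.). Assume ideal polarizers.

I ≈ 3950 lux

Unpolarized light through the first polarizer → I₁ = 3.39e4 lux/2 = 1.695e+04 lux, polarized at 5°.
I₂ = I₁ · cos²(60°) = 1.695e+04 · 0.25 = 4238 lux.
I₃ = I₂ · cos²(15°) = 4238 · 0.933 = 3954 lux.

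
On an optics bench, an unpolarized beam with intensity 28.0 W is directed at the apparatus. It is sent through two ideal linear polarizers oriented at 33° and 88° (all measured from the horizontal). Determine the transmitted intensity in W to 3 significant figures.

I ≈ 4.61 W

Unpolarized light through the first polarizer → I₁ = 28.0 W/2 = 14 W, polarized at 33°.
I₂ = I₁ · cos²(55°) = 14 · 0.329 = 4.606 W.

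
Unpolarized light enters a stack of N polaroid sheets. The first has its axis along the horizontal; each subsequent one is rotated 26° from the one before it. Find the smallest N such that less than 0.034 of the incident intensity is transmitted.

N = 14

First polarizer halves the unpolarized light: factor 1/2.
Each further stage multiplies by cos²(26°) = 0.8078.
After N polarizers: T = 0.5·0.8078^(N−1). Require T < 0.034 ⇒ N−1 > ln(0.034/0.5)/ln(0.8078) = 12.60, so N−1 ≥ 13 and N = 14.
Check: N=14 gives T = 0.0312 < 0.034; N=13 gives T = 0.03862.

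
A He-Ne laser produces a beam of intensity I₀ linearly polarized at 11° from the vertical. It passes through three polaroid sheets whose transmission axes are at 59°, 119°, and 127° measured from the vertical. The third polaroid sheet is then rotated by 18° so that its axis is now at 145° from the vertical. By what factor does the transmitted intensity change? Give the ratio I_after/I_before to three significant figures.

Before rotation:
I₁ = I₀ cos²(59° − 11°) = I₀ cos²(48°) = 0.4477 I₀.
I₂ = I₁ cos²(119° − 59°) = 0.4477 I₀ · cos²(60°) = 0.1119 I₀.
I₃ = I₂ cos²(127° − 119°) = 0.1119 I₀ · cos²(8°) = 0.1098 I₀.
After rotation:
I₁ = I₀ cos²(59° − 11°) = I₀ cos²(48°) = 0.4477 I₀.
I₂ = I₁ cos²(119° − 59°) = 0.4477 I₀ · cos²(60°) = 0.1119 I₀.
I₃ = I₂ cos²(145° − 119°) = 0.1119 I₀ · cos²(26°) = 0.09042 I₀.
Ratio = 0.09042 / 0.1098 = 0.8238.

I_new/I_old ≈ 0.824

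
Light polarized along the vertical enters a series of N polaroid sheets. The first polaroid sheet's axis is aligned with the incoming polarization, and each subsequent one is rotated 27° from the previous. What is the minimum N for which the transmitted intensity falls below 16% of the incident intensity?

N = 9

First polarizer is aligned with the polarization: full transmission.
Each further stage multiplies by cos²(27°) = 0.7939.
After N polarizers: T = 0.7939^(N−1). Require T < 0.16 ⇒ N−1 > ln(0.16)/ln(0.7939) = 7.94, so N−1 ≥ 8 and N = 9.
Check: N=9 gives T = 0.1578 < 0.16; N=8 gives T = 0.1988.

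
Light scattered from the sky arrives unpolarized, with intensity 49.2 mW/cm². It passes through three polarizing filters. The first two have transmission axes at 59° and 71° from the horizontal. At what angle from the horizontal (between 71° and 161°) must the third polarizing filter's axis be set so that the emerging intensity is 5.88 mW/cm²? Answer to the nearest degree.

Unpolarized light through the first polarizer → I₁ = ½ I₀, now polarized at 59°.
I₂ = I₁ cos²(71° − 59°) = 0.5 I₀ · cos²(12°) = 0.4784 I₀.
Target fraction: 5.88 / 49.2 mW/cm² = 0.1195 of I₀.
Need I₃/I₀ = 0.1195, so cos²(θ − 71°) = 0.1195 / 0.4784 = 0.2498.
θ − 71° = arccos(√0.2498) = 60.0°, giving θ ≈ 71 + 60.0 = 131.0°.

θ ≈ 131°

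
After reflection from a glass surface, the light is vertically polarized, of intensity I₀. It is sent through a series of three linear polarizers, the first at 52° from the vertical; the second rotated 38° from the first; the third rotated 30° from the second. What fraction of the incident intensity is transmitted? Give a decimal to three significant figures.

I₁ = I₀ cos²(52° − 0°) = I₀ cos²(52°) = 0.379 I₀.
I₂ = I₁ cos²(38°) = 0.379 · 0.621 I₀ = 0.2354 I₀.
I₃ = I₂ cos²(30°) = 0.2354 · 0.75 I₀ = 0.1765 I₀.
Transmitted fraction = 0.1765.

≈ 0.177 I₀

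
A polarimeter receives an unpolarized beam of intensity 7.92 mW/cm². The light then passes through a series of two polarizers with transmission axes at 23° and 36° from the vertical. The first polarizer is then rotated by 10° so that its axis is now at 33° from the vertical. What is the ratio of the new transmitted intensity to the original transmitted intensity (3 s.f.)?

Before rotation:
Unpolarized light through the first polarizer → I₁ = ½ I₀, now polarized at 23°.
I₂ = I₁ cos²(36° − 23°) = 0.5 I₀ · cos²(13°) = 0.4747 I₀.
After rotation:
Unpolarized light through the first polarizer → I₁ = ½ I₀, now polarized at 33°.
I₂ = I₁ cos²(36° − 33°) = 0.5 I₀ · cos²(3°) = 0.4986 I₀.
Ratio = 0.4986 / 0.4747 = 1.05.

I_new/I_old ≈ 1.05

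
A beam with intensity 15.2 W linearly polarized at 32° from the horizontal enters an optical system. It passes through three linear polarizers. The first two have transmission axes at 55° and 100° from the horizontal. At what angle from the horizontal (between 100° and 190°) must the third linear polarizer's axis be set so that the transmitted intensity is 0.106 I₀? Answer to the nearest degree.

θ ≈ 160°

I₁ = I₀ cos²(55° − 32°) = I₀ cos²(23°) = 0.8473 I₀.
I₂ = I₁ cos²(100° − 55°) = 0.8473 I₀ · cos²(45°) = 0.4237 I₀.
Need I₃/I₀ = 0.106, so cos²(θ − 100°) = 0.106 / 0.4237 = 0.2502.
θ − 100° = arccos(√0.2502) = 60.0°, giving θ ≈ 100 + 60.0 = 160.0°.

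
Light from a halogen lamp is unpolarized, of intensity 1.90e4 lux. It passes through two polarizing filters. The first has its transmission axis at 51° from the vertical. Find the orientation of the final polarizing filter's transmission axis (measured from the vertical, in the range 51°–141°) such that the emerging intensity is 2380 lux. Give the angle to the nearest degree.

θ ≈ 111°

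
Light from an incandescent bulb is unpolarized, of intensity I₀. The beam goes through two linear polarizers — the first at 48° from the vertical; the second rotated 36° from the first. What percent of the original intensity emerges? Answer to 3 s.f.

Unpolarized light through the first polarizer → I₁ = ½ I₀, now polarized at 48°.
I₂ = I₁ cos²(36°) = 0.5 · 0.6545 I₀ = 0.3273 I₀.
That is 32.73% of the incident intensity.

≈ 32.7%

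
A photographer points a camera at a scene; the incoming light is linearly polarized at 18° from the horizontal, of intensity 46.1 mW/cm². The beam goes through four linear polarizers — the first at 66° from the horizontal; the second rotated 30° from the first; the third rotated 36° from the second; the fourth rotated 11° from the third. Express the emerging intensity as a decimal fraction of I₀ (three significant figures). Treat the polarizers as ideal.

I/I₀ ≈ 0.212

By Malus's law, I₁ = 46.1 mW/cm² · cos²(48°) = 20.64 mW/cm².
I₂ = I₁ · cos²(30°) = 20.64 · 0.75 = 15.48 mW/cm².
I₃ = I₂ · cos²(36°) = 15.48 · 0.6545 = 10.13 mW/cm².
I₄ = I₃ · cos²(11°) = 10.13 · 0.9636 = 9.763 mW/cm².
Transmitted fraction = 0.2118.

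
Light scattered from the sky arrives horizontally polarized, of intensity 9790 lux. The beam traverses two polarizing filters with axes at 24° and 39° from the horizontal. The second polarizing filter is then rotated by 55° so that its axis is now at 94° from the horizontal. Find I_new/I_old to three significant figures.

I_new/I_old ≈ 0.125

Before rotation:
By Malus's law, I₁ = I₀ cos²(24° − 0°) = I₀ cos²(24°) = 0.8346 I₀.
I₂ = I₁ cos²(39° − 24°) = 0.8346 I₀ · cos²(15°) = 0.7787 I₀.
After rotation:
I₁ = I₀ cos²(24° − 0°) = I₀ cos²(24°) = 0.8346 I₀.
I₂ = I₁ cos²(94° − 24°) = 0.8346 I₀ · cos²(70°) = 0.09763 I₀.
Ratio = 0.09763 / 0.7787 = 0.1254.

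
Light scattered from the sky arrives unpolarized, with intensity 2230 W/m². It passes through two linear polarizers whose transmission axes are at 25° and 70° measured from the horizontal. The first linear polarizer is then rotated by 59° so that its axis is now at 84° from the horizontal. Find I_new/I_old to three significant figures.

I_new/I_old ≈ 1.88

Before rotation:
Unpolarized light through the first polarizer → I₁ = ½ I₀, now polarized at 25°.
I₂ = I₁ cos²(70° − 25°) = 0.5 I₀ · cos²(45°) = 0.25 I₀.
After rotation:
Unpolarized light through the first polarizer → I₁ = ½ I₀, now polarized at 84°.
I₂ = I₁ cos²(70° − 84°) = 0.5 I₀ · cos²(14°) = 0.4707 I₀.
Ratio = 0.4707 / 0.25 = 1.883.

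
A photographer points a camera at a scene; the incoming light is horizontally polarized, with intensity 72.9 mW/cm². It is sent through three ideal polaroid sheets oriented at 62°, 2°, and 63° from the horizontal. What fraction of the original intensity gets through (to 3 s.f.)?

I₁ = 72.9 mW/cm² · cos²(62°) = 16.07 mW/cm².
I₂ = I₁ · cos²(60°) = 16.07 · 0.25 = 4.017 mW/cm².
I₃ = I₂ · cos²(61°) = 4.017 · 0.235 = 0.9441 mW/cm².
Transmitted fraction = 0.01295.

I/I₀ ≈ 0.0130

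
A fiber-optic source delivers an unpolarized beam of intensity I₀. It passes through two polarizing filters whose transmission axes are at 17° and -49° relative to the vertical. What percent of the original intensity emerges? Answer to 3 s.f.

≈ 8.27%

Unpolarized light through the first polarizer → I₁ = ½ I₀, now polarized at 17°.
I₂ = I₁ cos²(-49° − 17°) = 0.5 I₀ · cos²(66°) = 0.08272 I₀.
That is 8.272% of the incident intensity.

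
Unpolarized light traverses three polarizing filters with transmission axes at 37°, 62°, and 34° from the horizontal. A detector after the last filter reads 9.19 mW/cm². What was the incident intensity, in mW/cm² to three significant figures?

Unpolarized light through the first polarizer → I₁ = ½ I₀, now polarized at 37°.
I₂ = I₁ cos²(62° − 37°) = 0.5 I₀ · cos²(25°) = 0.4107 I₀.
I₃ = I₂ cos²(34° − 62°) = 0.4107 I₀ · cos²(28°) = 0.3202 I₀.
So 9.19 mW/cm² = 0.3202 I₀, giving I₀ = 9.19/0.3202 = 28.7 mW/cm².

I₀ ≈ 28.7 mW/cm²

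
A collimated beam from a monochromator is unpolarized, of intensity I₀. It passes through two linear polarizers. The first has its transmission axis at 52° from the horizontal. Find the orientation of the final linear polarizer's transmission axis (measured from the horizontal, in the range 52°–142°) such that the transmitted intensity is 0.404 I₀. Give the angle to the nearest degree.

θ ≈ 78°

Unpolarized light through the first polarizer → I₁ = ½ I₀, now polarized at 52°.
Need I₂/I₀ = 0.404, so cos²(θ − 52°) = 0.404 / 0.5 = 0.808.
θ − 52° = arccos(√0.808) = 26.0°, giving θ ≈ 52 + 26.0 = 78.0°.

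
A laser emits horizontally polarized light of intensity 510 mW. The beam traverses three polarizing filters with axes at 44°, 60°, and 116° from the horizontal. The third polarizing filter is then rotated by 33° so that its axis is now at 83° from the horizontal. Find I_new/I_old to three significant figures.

I_new/I_old ≈ 2.71

Before rotation:
I₁ = I₀ cos²(44° − 0°) = I₀ cos²(44°) = 0.5174 I₀.
I₂ = I₁ cos²(60° − 44°) = 0.5174 I₀ · cos²(16°) = 0.4781 I₀.
I₃ = I₂ cos²(116° − 60°) = 0.4781 I₀ · cos²(56°) = 0.1495 I₀.
After rotation:
I₁ = I₀ cos²(44° − 0°) = I₀ cos²(44°) = 0.5174 I₀.
I₂ = I₁ cos²(60° − 44°) = 0.5174 I₀ · cos²(16°) = 0.4781 I₀.
I₃ = I₂ cos²(83° − 60°) = 0.4781 I₀ · cos²(23°) = 0.4051 I₀.
Ratio = 0.4051 / 0.1495 = 2.71.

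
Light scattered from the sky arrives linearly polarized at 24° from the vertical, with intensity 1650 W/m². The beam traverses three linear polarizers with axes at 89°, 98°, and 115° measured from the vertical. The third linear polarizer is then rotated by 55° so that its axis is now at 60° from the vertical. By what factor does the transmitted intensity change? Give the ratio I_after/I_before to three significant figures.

Before rotation:
I₁ = I₀ cos²(89° − 24°) = I₀ cos²(65°) = 0.1786 I₀.
I₂ = I₁ cos²(98° − 89°) = 0.1786 I₀ · cos²(9°) = 0.1742 I₀.
I₃ = I₂ cos²(115° − 98°) = 0.1742 I₀ · cos²(17°) = 0.1593 I₀.
After rotation:
I₁ = I₀ cos²(89° − 24°) = I₀ cos²(65°) = 0.1786 I₀.
I₂ = I₁ cos²(98° − 89°) = 0.1786 I₀ · cos²(9°) = 0.1742 I₀.
I₃ = I₂ cos²(60° − 98°) = 0.1742 I₀ · cos²(38°) = 0.1082 I₀.
Ratio = 0.1082 / 0.1593 = 0.679.

I_new/I_old ≈ 0.679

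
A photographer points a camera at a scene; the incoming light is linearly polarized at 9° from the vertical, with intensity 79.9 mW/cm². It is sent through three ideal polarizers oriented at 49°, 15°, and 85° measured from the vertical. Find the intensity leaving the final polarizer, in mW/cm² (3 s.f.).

I₁ = 79.9 mW/cm² · cos²(40°) = 46.89 mW/cm².
I₂ = I₁ · cos²(34°) = 46.89 · 0.6873 = 32.23 mW/cm².
I₃ = I₂ · cos²(70°) = 32.23 · 0.117 = 3.77 mW/cm².

I ≈ 3.77 mW/cm²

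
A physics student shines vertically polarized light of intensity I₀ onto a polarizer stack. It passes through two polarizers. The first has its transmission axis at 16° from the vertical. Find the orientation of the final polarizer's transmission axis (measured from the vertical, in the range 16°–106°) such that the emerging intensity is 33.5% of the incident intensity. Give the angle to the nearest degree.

By Malus's law, I₁ = I₀ cos²(16° − 0°) = I₀ cos²(16°) = 0.924 I₀.
Need I₂/I₀ = 0.335, so cos²(θ − 16°) = 0.335 / 0.924 = 0.3625.
θ − 16° = arccos(√0.3625) = 53.0°, giving θ ≈ 16 + 53.0 = 69.0°.

θ ≈ 69°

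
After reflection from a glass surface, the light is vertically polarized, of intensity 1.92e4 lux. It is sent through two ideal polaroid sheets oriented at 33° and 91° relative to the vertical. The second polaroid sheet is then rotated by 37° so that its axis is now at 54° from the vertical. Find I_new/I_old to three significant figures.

I_new/I_old ≈ 3.10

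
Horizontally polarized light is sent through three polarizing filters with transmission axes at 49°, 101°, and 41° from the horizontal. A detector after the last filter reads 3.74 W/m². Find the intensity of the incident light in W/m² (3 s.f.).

I₁ = I₀ cos²(49° − 0°) = I₀ cos²(49°) = 0.4304 I₀.
I₂ = I₁ cos²(101° − 49°) = 0.4304 I₀ · cos²(52°) = 0.1631 I₀.
I₃ = I₂ cos²(41° − 101°) = 0.1631 I₀ · cos²(60°) = 0.04079 I₀.
So 3.74 W/m² = 0.04079 I₀, giving I₀ = 3.74/0.04079 = 91.7 W/m².

I₀ ≈ 91.7 W/m²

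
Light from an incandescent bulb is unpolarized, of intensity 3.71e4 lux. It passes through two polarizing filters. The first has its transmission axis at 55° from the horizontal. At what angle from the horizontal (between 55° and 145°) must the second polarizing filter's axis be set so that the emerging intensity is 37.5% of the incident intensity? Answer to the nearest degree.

Unpolarized light through the first polarizer → I₁ = ½ I₀, now polarized at 55°.
Need I₂/I₀ = 0.375, so cos²(θ − 55°) = 0.375 / 0.5 = 0.75.
θ − 55° = arccos(√0.75) = 30.0°, giving θ ≈ 55 + 30.0 = 85.0°.

θ ≈ 85°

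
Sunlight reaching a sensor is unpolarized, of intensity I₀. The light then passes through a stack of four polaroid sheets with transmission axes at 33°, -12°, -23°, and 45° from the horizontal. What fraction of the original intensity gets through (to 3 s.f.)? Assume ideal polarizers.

Unpolarized light through the first polarizer → I₁ = ½ I₀, now polarized at 33°.
I₂ = I₁ cos²(-12° − 33°) = 0.5 I₀ · cos²(45°) = 0.25 I₀.
I₃ = I₂ cos²(-23° + 12°) = 0.25 I₀ · cos²(11°) = 0.2409 I₀.
I₄ = I₃ cos²(45° + 23°) = 0.2409 I₀ · cos²(68°) = 0.03381 I₀.
Transmitted fraction = 0.03381.

≈ 0.0338 I₀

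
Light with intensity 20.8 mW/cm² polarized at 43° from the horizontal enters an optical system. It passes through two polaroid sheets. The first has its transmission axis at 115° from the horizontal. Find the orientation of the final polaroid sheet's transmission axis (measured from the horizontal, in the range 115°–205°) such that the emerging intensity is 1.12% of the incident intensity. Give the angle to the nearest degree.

I₁ = I₀ cos²(115° − 43°) = I₀ cos²(72°) = 0.09549 I₀.
Need I₂/I₀ = 0.0112, so cos²(θ − 115°) = 0.0112 / 0.09549 = 0.1173.
θ − 115° = arccos(√0.1173) = 70.0°, giving θ ≈ 115 + 70.0 = 185.0°.

θ ≈ 185°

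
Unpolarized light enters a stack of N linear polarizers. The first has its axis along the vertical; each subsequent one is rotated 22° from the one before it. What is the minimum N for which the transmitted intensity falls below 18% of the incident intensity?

First polarizer halves the unpolarized light: factor 1/2.
Each further stage multiplies by cos²(22°) = 0.8597.
After N polarizers: T = 0.5·0.8597^(N−1). Require T < 0.18 ⇒ N−1 > ln(0.18/0.5)/ln(0.8597) = 6.76, so N−1 ≥ 7 and N = 8.
Check: N=8 gives T = 0.1735 < 0.18; N=7 gives T = 0.2018.

N = 8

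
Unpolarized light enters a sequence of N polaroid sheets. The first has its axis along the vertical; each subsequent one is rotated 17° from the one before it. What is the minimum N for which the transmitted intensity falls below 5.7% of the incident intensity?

N = 26

First polarizer halves the unpolarized light: factor 1/2.
Each further stage multiplies by cos²(17°) = 0.9145.
After N polarizers: T = 0.5·0.9145^(N−1). Require T < 0.057 ⇒ N−1 > ln(0.057/0.5)/ln(0.9145) = 24.30, so N−1 ≥ 25 and N = 26.
Check: N=26 gives T = 0.05355 < 0.057; N=25 gives T = 0.05856.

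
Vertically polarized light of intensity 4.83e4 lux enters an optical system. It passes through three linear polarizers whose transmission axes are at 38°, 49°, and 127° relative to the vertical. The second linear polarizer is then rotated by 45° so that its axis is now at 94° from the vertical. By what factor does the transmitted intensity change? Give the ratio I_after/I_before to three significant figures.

Before rotation:
I₁ = I₀ cos²(38° − 0°) = I₀ cos²(38°) = 0.621 I₀.
I₂ = I₁ cos²(49° − 38°) = 0.621 I₀ · cos²(11°) = 0.5984 I₀.
I₃ = I₂ cos²(127° − 49°) = 0.5984 I₀ · cos²(78°) = 0.02587 I₀.
After rotation:
I₁ = I₀ cos²(38° − 0°) = I₀ cos²(38°) = 0.621 I₀.
I₂ = I₁ cos²(94° − 38°) = 0.621 I₀ · cos²(56°) = 0.1942 I₀.
I₃ = I₂ cos²(127° − 94°) = 0.1942 I₀ · cos²(33°) = 0.1366 I₀.
Ratio = 0.1366 / 0.02587 = 5.28.

I_new/I_old ≈ 5.28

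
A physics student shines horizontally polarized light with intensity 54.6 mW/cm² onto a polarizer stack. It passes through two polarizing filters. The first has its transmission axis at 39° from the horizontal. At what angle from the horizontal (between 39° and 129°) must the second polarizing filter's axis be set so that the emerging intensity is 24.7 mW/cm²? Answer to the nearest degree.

θ ≈ 69°

I₁ = I₀ cos²(39° − 0°) = I₀ cos²(39°) = 0.604 I₀.
Target fraction: 24.7 / 54.6 mW/cm² = 0.4524 of I₀.
Need I₂/I₀ = 0.4524, so cos²(θ − 39°) = 0.4524 / 0.604 = 0.749.
θ − 39° = arccos(√0.749) = 30.1°, giving θ ≈ 39 + 30.1 = 69.1°.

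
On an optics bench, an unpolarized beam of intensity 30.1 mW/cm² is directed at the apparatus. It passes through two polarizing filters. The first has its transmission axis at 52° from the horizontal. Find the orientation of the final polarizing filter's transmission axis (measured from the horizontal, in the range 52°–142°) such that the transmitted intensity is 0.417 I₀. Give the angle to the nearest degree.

θ ≈ 76°

Unpolarized light through the first polarizer → I₁ = ½ I₀, now polarized at 52°.
Need I₂/I₀ = 0.417, so cos²(θ − 52°) = 0.417 / 0.5 = 0.834.
θ − 52° = arccos(√0.834) = 24.0°, giving θ ≈ 52 + 24.0 = 76.0°.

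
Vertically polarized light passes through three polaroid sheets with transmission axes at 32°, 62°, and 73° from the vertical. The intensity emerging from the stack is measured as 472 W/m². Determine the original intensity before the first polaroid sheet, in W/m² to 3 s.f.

I₀ ≈ 908 W/m²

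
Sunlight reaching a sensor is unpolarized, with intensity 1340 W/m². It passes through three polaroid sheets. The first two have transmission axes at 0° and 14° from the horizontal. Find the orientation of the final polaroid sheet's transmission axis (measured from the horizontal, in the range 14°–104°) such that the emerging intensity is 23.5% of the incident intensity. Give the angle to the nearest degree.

θ ≈ 59°

Unpolarized light through the first polarizer → I₁ = ½ I₀, now polarized at 0°.
I₂ = I₁ cos²(14° − 0°) = 0.5 I₀ · cos²(14°) = 0.4707 I₀.
Need I₃/I₀ = 0.235, so cos²(θ − 14°) = 0.235 / 0.4707 = 0.4992.
θ − 14° = arccos(√0.4992) = 45.0°, giving θ ≈ 14 + 45.0 = 59.0°.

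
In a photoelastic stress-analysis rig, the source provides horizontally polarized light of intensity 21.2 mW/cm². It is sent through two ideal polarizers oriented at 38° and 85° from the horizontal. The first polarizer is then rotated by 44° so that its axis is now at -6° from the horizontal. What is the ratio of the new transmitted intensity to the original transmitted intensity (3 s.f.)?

I_new/I_old ≈ 0.00104

Before rotation:
By Malus's law, I₁ = I₀ cos²(38° − 0°) = I₀ cos²(38°) = 0.621 I₀.
I₂ = I₁ cos²(85° − 38°) = 0.621 I₀ · cos²(47°) = 0.2888 I₀.
After rotation:
I₁ = I₀ cos²(-6° − 0°) = I₀ cos²(6°) = 0.9891 I₀.
Angle between axes 1 and 2: 89°. I₂ = 0.9891 I₀ · cos²(89°) = 0.0003013 I₀.
Ratio = 0.0003013 / 0.2888 = 0.001043.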